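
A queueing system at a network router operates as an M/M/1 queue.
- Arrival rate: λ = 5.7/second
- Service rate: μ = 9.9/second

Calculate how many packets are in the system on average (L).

ρ = λ/μ = 5.7/9.9 = 0.5758
For M/M/1: L = λ/(μ-λ)
L = 5.7/(9.9-5.7) = 5.7/4.20
L = 1.3571 packets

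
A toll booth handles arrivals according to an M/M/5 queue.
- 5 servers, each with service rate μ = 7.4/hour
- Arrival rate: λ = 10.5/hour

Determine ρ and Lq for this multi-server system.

Traffic intensity: ρ = λ/(cμ) = 10.5/(5×7.4) = 0.2838
Since ρ = 0.2838 < 1, system is stable.
Offered load a = λ/μ = cρ = 10.5/7.4 = 1.4189
P₀ = [ Σₙ₌₀^4 aⁿ/n! + a^5/(5!(1-ρ)) ]⁻¹
Σ = a^0/0! + a^1/1! + a^2/2! + a^3/3! + a^4/4! = 1.0000 + 1.4189 + 1.0067 + 0.4761 + 0.1689 = 4.0706
a^5/(5!(1-ρ)) = 5.7516/(120 × 0.7162) = 0.06692
P₀ = 1/(4.0706 + 0.06692) = 0.2417
Lq = P₀·a^5·ρ / (5!(1-ρ)²) = 0.2417 × 5.7516 × 0.2838 / (120 × 0.5130) = 0.006409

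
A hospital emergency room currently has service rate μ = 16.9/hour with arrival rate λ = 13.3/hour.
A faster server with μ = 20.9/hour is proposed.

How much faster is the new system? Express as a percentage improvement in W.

System 1: ρ₁ = 13.3/16.9 = 0.7870, W₁ = 1/(16.9-13.3) = 0.2778
System 2: ρ₂ = 13.3/20.9 = 0.6364, W₂ = 1/(20.9-13.3) = 0.1316
Improvement: (W₁-W₂)/W₁ = (0.2778-0.1316)/0.2778 = 52.63%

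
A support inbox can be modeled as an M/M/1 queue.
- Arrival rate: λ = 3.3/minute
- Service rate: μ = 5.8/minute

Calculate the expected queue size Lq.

ρ = λ/μ = 3.3/5.8 = 0.5690
For M/M/1: Lq = λ²/(μ(μ-λ))
Lq = 10.89/(5.8 × 2.50)
Lq = 0.7510 emails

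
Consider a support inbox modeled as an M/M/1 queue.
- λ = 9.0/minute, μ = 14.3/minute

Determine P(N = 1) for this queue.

ρ = λ/μ = 9.0/14.3 = 0.6294
P(n) = (1-ρ)ρⁿ
P(1) = (1-0.6294) × 0.6294^1
P(1) = 0.3706 × 0.6294
P(1) = 0.2333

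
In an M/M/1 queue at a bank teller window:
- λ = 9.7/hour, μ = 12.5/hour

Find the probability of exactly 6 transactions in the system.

ρ = λ/μ = 9.7/12.5 = 0.7760
P(n) = (1-ρ)ρⁿ
P(6) = (1-0.7760) × 0.7760^6
P(6) = 0.22400 × 0.21836
P(6) = 0.04891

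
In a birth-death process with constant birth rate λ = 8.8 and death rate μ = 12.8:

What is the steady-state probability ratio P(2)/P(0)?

For constant rates: P(n)/P(0) = (λ/μ)^n
P(2)/P(0) = (8.8/12.8)^2 = 0.6875^2 = 0.4727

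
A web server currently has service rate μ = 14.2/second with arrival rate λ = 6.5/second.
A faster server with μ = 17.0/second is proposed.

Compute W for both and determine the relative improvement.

System 1: ρ₁ = 6.5/14.2 = 0.4577, W₁ = 1/(14.2-6.5) = 0.12987
System 2: ρ₂ = 6.5/17.0 = 0.3824, W₂ = 1/(17.0-6.5) = 0.095238
Improvement: (W₁-W₂)/W₁ = (0.12987-0.095238)/0.12987 = 26.67%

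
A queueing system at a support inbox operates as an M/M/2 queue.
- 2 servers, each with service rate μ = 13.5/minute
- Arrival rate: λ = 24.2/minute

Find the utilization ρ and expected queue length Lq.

Traffic intensity: ρ = λ/(cμ) = 24.2/(2×13.5) = 0.8963
Since ρ = 0.8963 < 1, system is stable.
Offered load a = λ/μ = cρ = 24.2/13.5 = 1.7926
P₀ = [ Σₙ₌₀^1 aⁿ/n! + a^2/(2!(1-ρ)) ]⁻¹
Σ = a^0/0! + a^1/1! = 1.0000 + 1.7926 = 2.7926
a^2/(2!(1-ρ)) = 3.21339/(2 × 0.103704) = 15.4931
P₀ = 1/(2.7926 + 15.4931) = 0.05469
Lq = P₀·a^2·ρ / (2!(1-ρ)²) = 0.0546875 × 3.21339 × 0.896296 / (2 × 0.0107545) = 7.3229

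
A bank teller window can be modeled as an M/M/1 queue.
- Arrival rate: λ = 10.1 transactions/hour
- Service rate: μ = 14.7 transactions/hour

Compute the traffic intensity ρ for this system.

Server utilization: ρ = λ/μ
ρ = 10.1/14.7 = 0.6871
The server is busy 68.71% of the time.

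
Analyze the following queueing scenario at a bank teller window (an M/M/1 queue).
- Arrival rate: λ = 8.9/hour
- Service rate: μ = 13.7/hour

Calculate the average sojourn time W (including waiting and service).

First, compute utilization: ρ = λ/μ = 8.9/13.7 = 0.6496
For M/M/1: W = 1/(μ-λ)
W = 1/(13.7-8.9) = 1/4.80
W = 0.2083 hours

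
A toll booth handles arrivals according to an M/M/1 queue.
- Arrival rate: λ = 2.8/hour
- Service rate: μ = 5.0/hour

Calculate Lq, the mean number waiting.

ρ = λ/μ = 2.8/5.0 = 0.5600
For M/M/1: Lq = λ²/(μ(μ-λ))
Lq = 7.84/(5.0 × 2.20)
Lq = 0.7127 vehicles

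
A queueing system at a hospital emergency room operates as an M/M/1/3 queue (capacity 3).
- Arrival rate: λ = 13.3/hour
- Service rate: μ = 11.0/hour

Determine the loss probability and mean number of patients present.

ρ = λ/μ = 13.3/11.0 = 1.20909
P₀ = (1-ρ)/(1-ρ^(K+1)) = (1-1.20909)/(1-1.20909^4) = -0.2091/-1.1371 = 0.1839
P_K = P₀×ρ^K = 0.18387 × 1.20909^3 = 0.18387 × 1.7676 = 0.3250
Blocking probability P_3 = 0.3250 (32.50%)
L = ρ[1 - (K+1)ρ^K + Kρ^(K+1)] / [(1-ρ)(1-ρ^(K+1))]
L = 1.20909 × (1 - 4×1.76757 + 3×2.13715) / ((1 - 1.20909) × (1 - 2.13715)) = 1.7349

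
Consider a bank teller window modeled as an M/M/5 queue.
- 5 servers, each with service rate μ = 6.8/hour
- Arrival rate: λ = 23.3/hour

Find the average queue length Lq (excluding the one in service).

Traffic intensity: ρ = λ/(cμ) = 23.3/(5×6.8) = 0.6853
Since ρ = 0.6853 < 1, system is stable.
Offered load a = λ/μ = cρ = 23.3/6.8 = 3.4265
P₀ = [ Σₙ₌₀^4 aⁿ/n! + a^5/(5!(1-ρ)) ]⁻¹
Σ = a^0/0! + a^1/1! + a^2/2! + a^3/3! + a^4/4! = 1.00000 + 3.42647 + 5.87035 + 6.70486 + 5.74350 = 22.7452
a^5/(5!(1-ρ)) = 472.3186/(120 × 0.314706) = 12.5069
P₀ = 1/(22.7452 + 12.5069) = 0.02837
Lq = P₀·a^5·ρ / (5!(1-ρ)²) = 0.028367 × 472.3186 × 0.68529 / (120 × 0.099040) = 0.7726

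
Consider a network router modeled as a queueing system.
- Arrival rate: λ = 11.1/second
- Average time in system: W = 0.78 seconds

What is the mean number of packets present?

Little's Law: L = λW
L = 11.1 × 0.78 = 8.6580 packets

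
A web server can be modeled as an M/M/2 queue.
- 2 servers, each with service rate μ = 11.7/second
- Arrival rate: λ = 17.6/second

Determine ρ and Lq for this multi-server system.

Traffic intensity: ρ = λ/(cμ) = 17.6/(2×11.7) = 0.7521
Since ρ = 0.7521 < 1, system is stable.
Offered load a = λ/μ = cρ = 17.6/11.7 = 1.5043
P₀ = [ Σₙ₌₀^1 aⁿ/n! + a^2/(2!(1-ρ)) ]⁻¹
Σ = a^0/0! + a^1/1! = 1.0000 + 1.5043 = 2.5043
a^2/(2!(1-ρ)) = 2.2628/(2 × 0.24786) = 4.5647
P₀ = 1/(2.5043 + 4.5647) = 0.1415
Lq = P₀·a^2·ρ / (2!(1-ρ)²) = 0.141463 × 2.26284 × 0.752137 / (2 × 0.0614362) = 1.9595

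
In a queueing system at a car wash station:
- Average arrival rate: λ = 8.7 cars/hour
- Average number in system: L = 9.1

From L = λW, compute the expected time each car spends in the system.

Little's Law: L = λW, so W = L/λ
W = 9.1/8.7 = 1.0460 hours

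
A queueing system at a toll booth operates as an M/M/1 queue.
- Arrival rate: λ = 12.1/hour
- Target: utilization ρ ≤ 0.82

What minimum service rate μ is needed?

ρ = λ/μ, so μ = λ/ρ
μ ≥ 12.1/0.82 = 14.7561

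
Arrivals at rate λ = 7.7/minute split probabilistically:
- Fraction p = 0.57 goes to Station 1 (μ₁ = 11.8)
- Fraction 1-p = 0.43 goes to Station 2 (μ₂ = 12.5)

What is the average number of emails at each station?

Effective rates: λ₁ = 7.7×0.57 = 4.389, λ₂ = 7.7×0.43 = 3.311
Station 1: ρ₁ = 4.389/11.8 = 0.37195, L₁ = ρ₁/(1-ρ₁) = 0.37195/(1-0.37195) = 0.5922
Station 2: ρ₂ = 3.311/12.5 = 0.26488, L₂ = ρ₂/(1-ρ₂) = 0.26488/(1-0.26488) = 0.3603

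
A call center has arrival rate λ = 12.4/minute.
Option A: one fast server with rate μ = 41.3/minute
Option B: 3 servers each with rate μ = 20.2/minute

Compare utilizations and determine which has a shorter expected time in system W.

Option A: single server μ = 41.3 (M/M/1)
  ρ_A = 12.4/41.3 = 0.3002
  W_A = 1/(μ-λ) = 1/(41.3-12.4) = 1/28.90 = 0.03460

Option B: 3 servers μ = 20.2 (M/M/3)
  ρ_B = λ/(cμ) = 12.4/(3×20.2) = 0.2046
  Offered load a = λ/μ = cρ = 12.4/20.2 = 0.6139
  P₀ = [ Σₙ₌₀^2 aⁿ/n! + a^3/(3!(1-ρ)) ]⁻¹
  Σ = a^0/0! + a^1/1! + a^2/2! = 1.0000 + 0.6139 + 0.1884 = 1.8023
  a^3/(3!(1-ρ)) = 0.2313/(6 × 0.7954) = 0.04847
  P₀ = 1/(1.8023 + 0.04847) = 0.5403
  Lq = P₀·a^3·ρ / (3!(1-ρ)²) = 0.54032 × 0.23132 × 0.20462 / (6 × 0.63263) = 0.006738
  Wq_B = Lq/λ = 0.0067377/12.4 = 0.00054336
  W_B = Wq_B + 1/μ = 0.00054336 + 0.049505 = 0.05005

Since W_A = 0.03460 < W_B = 0.05005, Option A (single fast server) has the shorter time in system.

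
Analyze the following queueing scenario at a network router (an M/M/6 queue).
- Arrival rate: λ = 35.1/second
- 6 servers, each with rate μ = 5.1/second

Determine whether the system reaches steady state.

Stability requires ρ = λ/(cμ) < 1
ρ = 35.1/(6 × 5.1) = 35.1/30.60 = 1.1471
Since 1.1471 ≥ 1, the system is UNSTABLE.
Need c > λ/μ = 35.1/5.1 = 6.88.
Minimum servers needed: c = 7.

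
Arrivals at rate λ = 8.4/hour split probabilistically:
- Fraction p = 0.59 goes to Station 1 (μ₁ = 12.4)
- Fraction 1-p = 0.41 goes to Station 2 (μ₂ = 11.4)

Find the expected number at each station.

Effective rates: λ₁ = 8.4×0.59 = 4.956, λ₂ = 8.4×0.41 = 3.444
Station 1: ρ₁ = 4.956/12.4 = 0.3997, L₁ = ρ₁/(1-ρ₁) = 0.3997/(1-0.3997) = 0.6658
Station 2: ρ₂ = 3.444/11.4 = 0.3021, L₂ = ρ₂/(1-ρ₂) = 0.3021/(1-0.3021) = 0.4329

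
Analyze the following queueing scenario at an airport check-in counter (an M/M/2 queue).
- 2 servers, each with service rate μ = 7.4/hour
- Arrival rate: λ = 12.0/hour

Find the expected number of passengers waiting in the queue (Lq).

Traffic intensity: ρ = λ/(cμ) = 12.0/(2×7.4) = 0.8108
Since ρ = 0.8108 < 1, system is stable.
Offered load a = λ/μ = cρ = 12.0/7.4 = 1.6216
P₀ = [ Σₙ₌₀^1 aⁿ/n! + a^2/(2!(1-ρ)) ]⁻¹
Σ = a^0/0! + a^1/1! = 1.0000 + 1.6216 = 2.6216
a^2/(2!(1-ρ)) = 2.62966/(2 × 0.189189) = 6.9498
P₀ = 1/(2.6216 + 6.9498) = 0.1045
Lq = P₀·a^2·ρ / (2!(1-ρ)²) = 0.10448 × 2.6297 × 0.81081 / (2 × 0.035793) = 3.1119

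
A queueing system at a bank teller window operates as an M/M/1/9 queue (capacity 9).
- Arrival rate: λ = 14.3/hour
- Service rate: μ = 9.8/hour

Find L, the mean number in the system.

ρ = λ/μ = 14.3/9.8 = 1.45918
P₀ = (1-ρ)/(1-ρ^(K+1)) = (1-1.45918)/(1-1.45918^10) = -0.4592/-42.7611 = 0.01074
P_K = P₀×ρ^K = 0.010738 × 1.45918^9 = 0.010738 × 29.9902 = 0.3220
L = ρ[1 - (K+1)ρ^K + Kρ^(K+1)] / [(1-ρ)(1-ρ^(K+1))]
L = 1.45918 × (1 - 10×29.9902 + 9×43.7611) / ((1 - 1.45918) × (1 - 43.7611)) = 7.0561 transactions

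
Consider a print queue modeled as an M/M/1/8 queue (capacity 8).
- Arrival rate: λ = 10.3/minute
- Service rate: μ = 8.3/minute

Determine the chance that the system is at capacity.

ρ = λ/μ = 10.3/8.3 = 1.24096
P₀ = (1-ρ)/(1-ρ^(K+1)) = (1-1.24096)/(1-1.24096^9) = -0.24096/-5.9794 = 0.04030
P_K = P₀×ρ^K = 0.040298 × 1.24096^8 = 0.040298 × 5.6242 = 0.2266
Blocking probability = 22.66%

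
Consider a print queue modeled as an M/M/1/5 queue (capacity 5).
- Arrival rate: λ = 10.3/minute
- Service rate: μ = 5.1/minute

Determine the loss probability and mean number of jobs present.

ρ = λ/μ = 10.3/5.1 = 2.0196
P₀ = (1-ρ)/(1-ρ^(K+1)) = (1-2.0196)/(1-2.0196^6) = -1.0196/-66.8566 = 0.01525
P_K = P₀×ρ^K = 0.01525 × 2.0196^5 = 0.01525 × 33.5990 = 0.5124
Blocking probability P_5 = 0.5124 (51.24%)
L = ρ[1 - (K+1)ρ^K + Kρ^(K+1)] / [(1-ρ)(1-ρ^(K+1))]
L = 2.0196 × (1 - 6×33.5990 + 5×67.8566) / ((1 - 2.0196) × (1 - 67.8566)) = 4.1090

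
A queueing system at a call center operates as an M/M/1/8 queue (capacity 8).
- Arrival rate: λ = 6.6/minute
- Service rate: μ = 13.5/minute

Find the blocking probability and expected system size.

ρ = λ/μ = 6.6/13.5 = 0.48889
P₀ = (1-ρ)/(1-ρ^(K+1)) = (1-0.48889)/(1-0.48889^9) = 0.5111/0.9984 = 0.5119
P_K = P₀×ρ^K = 0.5119 × 0.48889^8 = 0.5119 × 0.003264 = 0.001671
Blocking probability P_8 = 0.001671 (0.17%)
L = ρ[1 - (K+1)ρ^K + Kρ^(K+1)] / [(1-ρ)(1-ρ^(K+1))]
L = 0.48889 × (1 - 9×0.003264 + 8×0.001596) / ((1 - 0.48889) × (1 - 0.001596)) = 0.9421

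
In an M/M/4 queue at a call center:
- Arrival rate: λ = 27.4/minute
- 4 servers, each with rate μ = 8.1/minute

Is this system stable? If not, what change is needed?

Stability requires ρ = λ/(cμ) < 1
ρ = 27.4/(4 × 8.1) = 27.4/32.40 = 0.8457
Since 0.8457 < 1, the system is STABLE.
The servers are busy 84.57% of the time.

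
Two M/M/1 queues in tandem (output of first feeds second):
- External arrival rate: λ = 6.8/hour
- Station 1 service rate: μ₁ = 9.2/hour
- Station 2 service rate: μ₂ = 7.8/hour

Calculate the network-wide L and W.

By Jackson's theorem, each station behaves as independent M/M/1.
Station 1: ρ₁ = 6.8/9.2 = 0.7391, L₁ = ρ₁/(1-ρ₁) = λ/(μ₁-λ) = 6.8/2.40 = 2.8333
Station 2: ρ₂ = 6.8/7.8 = 0.8718, L₂ = ρ₂/(1-ρ₂) = λ/(μ₂-λ) = 6.8/1.00 = 6.8000
Total: L = L₁ + L₂ = 2.8333 + 6.8000 = 9.6333
W = L/λ = 9.6333/6.8 = 1.4167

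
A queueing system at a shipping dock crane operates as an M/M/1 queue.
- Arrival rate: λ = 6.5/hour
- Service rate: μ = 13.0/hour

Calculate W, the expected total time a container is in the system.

First, compute utilization: ρ = λ/μ = 6.5/13.0 = 0.5000
For M/M/1: W = 1/(μ-λ)
W = 1/(13.0-6.5) = 1/6.50
W = 0.1538 hours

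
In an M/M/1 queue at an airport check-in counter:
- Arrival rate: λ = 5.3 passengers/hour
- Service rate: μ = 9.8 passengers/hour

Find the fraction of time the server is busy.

Server utilization: ρ = λ/μ
ρ = 5.3/9.8 = 0.5408
The server is busy 54.08% of the time.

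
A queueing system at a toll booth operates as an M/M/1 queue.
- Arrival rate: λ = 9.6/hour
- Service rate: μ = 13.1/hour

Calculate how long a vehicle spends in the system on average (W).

First, compute utilization: ρ = λ/μ = 9.6/13.1 = 0.7328
For M/M/1: W = 1/(μ-λ)
W = 1/(13.1-9.6) = 1/3.50
W = 0.2857 hours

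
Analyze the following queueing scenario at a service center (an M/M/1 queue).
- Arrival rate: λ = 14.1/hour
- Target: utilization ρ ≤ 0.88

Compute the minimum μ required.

ρ = λ/μ, so μ = λ/ρ
μ ≥ 14.1/0.88 = 16.0227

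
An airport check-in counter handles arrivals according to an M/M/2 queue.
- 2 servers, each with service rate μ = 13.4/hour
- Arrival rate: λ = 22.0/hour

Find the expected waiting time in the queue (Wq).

Traffic intensity: ρ = λ/(cμ) = 22.0/(2×13.4) = 0.8209
Since ρ = 0.8209 < 1, system is stable.
Offered load a = λ/μ = cρ = 22.0/13.4 = 1.6418
P₀ = [ Σₙ₌₀^1 aⁿ/n! + a^2/(2!(1-ρ)) ]⁻¹
Σ = a^0/0! + a^1/1! = 1.0000 + 1.6418 = 2.6418
a^2/(2!(1-ρ)) = 2.69548/(2 × 0.179104) = 7.5249
P₀ = 1/(2.6418 + 7.5249) = 0.09836
Lq = P₀·a^2·ρ / (2!(1-ρ)²) = 0.0983607 × 2.69548 × 0.820896 / (2 × 0.0320784) = 3.3924
Wq = Lq/λ = 3.3924/22.0 = 0.1542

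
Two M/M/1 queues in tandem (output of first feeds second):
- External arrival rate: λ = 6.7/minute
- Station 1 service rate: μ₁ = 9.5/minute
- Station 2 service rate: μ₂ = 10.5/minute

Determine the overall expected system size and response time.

By Jackson's theorem, each station behaves as independent M/M/1.
Station 1: ρ₁ = 6.7/9.5 = 0.7053, L₁ = ρ₁/(1-ρ₁) = λ/(μ₁-λ) = 6.7/2.80 = 2.39286
Station 2: ρ₂ = 6.7/10.5 = 0.6381, L₂ = ρ₂/(1-ρ₂) = λ/(μ₂-λ) = 6.7/3.80 = 1.76316
Total: L = L₁ + L₂ = 2.39286 + 1.76316 = 4.1560
W = L/λ = 4.1560/6.7 = 0.6203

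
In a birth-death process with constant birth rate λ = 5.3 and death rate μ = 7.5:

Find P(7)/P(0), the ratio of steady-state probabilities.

For constant rates: P(n)/P(0) = (λ/μ)^n
P(7)/P(0) = (5.3/7.5)^7 = 0.706667^7 = 0.08800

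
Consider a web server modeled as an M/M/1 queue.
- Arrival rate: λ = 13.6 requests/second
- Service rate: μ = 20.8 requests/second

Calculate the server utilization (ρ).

Server utilization: ρ = λ/μ
ρ = 13.6/20.8 = 0.6538
The server is busy 65.38% of the time.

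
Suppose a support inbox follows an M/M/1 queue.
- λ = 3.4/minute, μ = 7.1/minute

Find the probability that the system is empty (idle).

ρ = λ/μ = 3.4/7.1 = 0.4789
P(0) = 1 - ρ = 1 - 0.4789 = 0.5211
The server is idle 52.11% of the time.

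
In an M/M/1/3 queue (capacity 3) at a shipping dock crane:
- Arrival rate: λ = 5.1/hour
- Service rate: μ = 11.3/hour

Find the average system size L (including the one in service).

ρ = λ/μ = 5.1/11.3 = 0.45133
P₀ = (1-ρ)/(1-ρ^(K+1)) = (1-0.45133)/(1-0.45133^4) = 0.54867/0.95851 = 0.5724
P_K = P₀×ρ^K = 0.5724 × 0.45133^3 = 0.5724 × 0.09194 = 0.05263
L = ρ[1 - (K+1)ρ^K + Kρ^(K+1)] / [(1-ρ)(1-ρ^(K+1))]
L = 0.45133 × (1 - 4×0.09194 + 3×0.04149) / ((1 - 0.45133) × (1 - 0.04149)) = 0.6494 containers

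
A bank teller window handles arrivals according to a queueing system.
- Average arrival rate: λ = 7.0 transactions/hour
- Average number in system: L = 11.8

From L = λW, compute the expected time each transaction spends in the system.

Little's Law: L = λW, so W = L/λ
W = 11.8/7.0 = 1.6857 hours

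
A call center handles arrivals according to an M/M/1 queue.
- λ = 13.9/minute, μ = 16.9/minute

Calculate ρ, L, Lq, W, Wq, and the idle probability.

Step 1: ρ = λ/μ = 13.9/16.9 = 0.8225
Step 2: L = λ/(μ-λ) = 13.9/3.00 = 4.6333
Step 3: Lq = λ²/(μ(μ-λ)) = 193.21/(16.9×3.00) = 3.8108
Step 4: W = 1/(μ-λ) = 1/3.00 = 0.33333
Step 5: Wq = λ/(μ(μ-λ)) = 13.9/(16.9×3.00) = 0.2742
Step 6: P(0) = 1-ρ = 0.1775
Verify: L = λW = 13.9×0.33333 = 4.6333 ✔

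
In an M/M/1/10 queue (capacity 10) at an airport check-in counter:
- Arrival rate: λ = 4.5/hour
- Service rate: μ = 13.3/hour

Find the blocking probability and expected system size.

ρ = λ/μ = 4.5/13.3 = 0.33835
P₀ = (1-ρ)/(1-ρ^(K+1)) = (1-0.33835)/(1-0.33835^11) = 0.6617/1.0000 = 0.6617
P_K = P₀×ρ^K = 0.6617 × 0.33835^10 = 0.6617 × 0.00001966 = 0.00001301
Blocking probability P_10 = 0.00001301 (0.001301%)
L = ρ[1 - (K+1)ρ^K + Kρ^(K+1)] / [(1-ρ)(1-ρ^(K+1))]
L = 0.33835 × (1 - 11×0.00001966 + 10×0.000006653) / ((1 - 0.33835) × (1 - 0.000006653)) = 0.5113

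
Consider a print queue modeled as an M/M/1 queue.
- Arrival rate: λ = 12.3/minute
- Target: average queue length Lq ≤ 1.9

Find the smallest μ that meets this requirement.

For M/M/1: Lq = λ²/(μ(μ-λ))
Need Lq ≤ 1.9, i.e. μ(μ-λ) ≥ λ²/1.9
μ² - 12.3μ - 151.29/1.9 ≥ 0  →  μ² - 12.3μ - 79.62632 ≥ 0
Quadratic formula (positive root): μ = [λ + √(λ² + 4×79.62632)]/2
Discriminant: 151.29 + 4×79.62632 = 469.7953, √469.7953 = 21.6748
μ ≥ (12.3 + 21.6748)/2 = 16.9874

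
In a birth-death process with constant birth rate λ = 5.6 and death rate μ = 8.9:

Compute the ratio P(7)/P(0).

For constant rates: P(n)/P(0) = (λ/μ)^n
P(7)/P(0) = (5.6/8.9)^7 = 0.62921^7 = 0.03905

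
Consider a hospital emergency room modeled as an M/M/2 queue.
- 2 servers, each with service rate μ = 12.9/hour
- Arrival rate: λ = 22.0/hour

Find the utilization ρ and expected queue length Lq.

Traffic intensity: ρ = λ/(cμ) = 22.0/(2×12.9) = 0.8527
Since ρ = 0.8527 < 1, system is stable.
Offered load a = λ/μ = cρ = 22.0/12.9 = 1.7054
P₀ = [ Σₙ₌₀^1 aⁿ/n! + a^2/(2!(1-ρ)) ]⁻¹
Σ = a^0/0! + a^1/1! = 1.0000 + 1.7054 = 2.7054
a^2/(2!(1-ρ)) = 2.90848/(2 × 0.147287) = 9.8735
P₀ = 1/(2.7054 + 9.8735) = 0.07950
Lq = P₀·a^2·ρ / (2!(1-ρ)²) = 0.0794979 × 2.90848 × 0.852713 / (2 × 0.0216934) = 4.5443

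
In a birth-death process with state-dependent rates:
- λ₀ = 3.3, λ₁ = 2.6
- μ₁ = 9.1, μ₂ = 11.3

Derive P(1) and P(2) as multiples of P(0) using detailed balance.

Balance equations:
State 0: λ₀P₀ = μ₁P₁ → P₁ = (λ₀/μ₁)P₀ = (3.3/9.1)P₀ = 0.3626P₀
State 1: P₂ = (λ₀λ₁)/(μ₁μ₂)P₀ = (3.3×2.6)/(9.1×11.3)P₀ = 0.08344P₀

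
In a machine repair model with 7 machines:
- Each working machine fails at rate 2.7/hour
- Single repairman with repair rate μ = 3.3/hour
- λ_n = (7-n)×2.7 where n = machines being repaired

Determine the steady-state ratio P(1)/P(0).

P(1)/P(0) = ∏_{i=0}^{1-1} λ_i/μ_{i+1}
= (7-0)×2.7/3.3
= 5.7273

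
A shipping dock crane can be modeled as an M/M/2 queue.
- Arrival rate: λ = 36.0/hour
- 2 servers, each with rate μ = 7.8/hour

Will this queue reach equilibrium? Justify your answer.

Stability requires ρ = λ/(cμ) < 1
ρ = 36.0/(2 × 7.8) = 36.0/15.60 = 2.3077
Since 2.3077 ≥ 1, the system is UNSTABLE.
Need c > λ/μ = 36.0/7.8 = 4.62.
Minimum servers needed: c = 5.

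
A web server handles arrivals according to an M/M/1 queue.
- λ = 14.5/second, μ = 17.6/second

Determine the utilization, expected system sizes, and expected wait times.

Step 1: ρ = λ/μ = 14.5/17.6 = 0.8239
Step 2: L = λ/(μ-λ) = 14.5/3.10 = 4.6774
Step 3: Lq = λ²/(μ(μ-λ)) = 210.25/(17.6×3.10) = 3.8536
Step 4: W = 1/(μ-λ) = 1/3.10 = 0.32258
Step 5: Wq = λ/(μ(μ-λ)) = 14.5/(17.6×3.10) = 0.2658
Step 6: P(0) = 1-ρ = 0.1761
Verify: L = λW = 14.5×0.32258 = 4.6774 ✔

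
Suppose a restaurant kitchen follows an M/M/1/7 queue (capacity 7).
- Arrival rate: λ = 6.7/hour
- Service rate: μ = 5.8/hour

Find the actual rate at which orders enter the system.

ρ = λ/μ = 6.7/5.8 = 1.15517
P₀ = (1-ρ)/(1-ρ^(K+1)) = (1-1.15517)/(1-1.15517^8) = -0.15517/-2.1708 = 0.07148
P_K = P₀×ρ^K = 0.07148 × 1.15517^7 = 0.07148 × 2.7449 = 0.1962
λ_eff = λ(1-P_K) = 6.7 × (1 - 0.19621) = 6.7 × 0.80379 = 5.3854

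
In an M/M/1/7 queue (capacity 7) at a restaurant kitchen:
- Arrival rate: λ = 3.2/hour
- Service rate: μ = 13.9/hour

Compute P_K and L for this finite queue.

ρ = λ/μ = 3.2/13.9 = 0.230216
P₀ = (1-ρ)/(1-ρ^(K+1)) = (1-0.230216)/(1-0.230216^8) = 0.7698/1.0000 = 0.7698
P_K = P₀×ρ^K = 0.7698 × 0.230216^7 = 0.7698 × 0.00003427 = 0.00002638
Blocking probability P_7 = 0.00002638 (0.002638%)
L = ρ[1 - (K+1)ρ^K + Kρ^(K+1)] / [(1-ρ)(1-ρ^(K+1))]
L = 0.230216 × (1 - 8×0.00003427 + 7×0.000007890) / ((1 - 0.230216) × (1 - 0.000007890)) = 0.2990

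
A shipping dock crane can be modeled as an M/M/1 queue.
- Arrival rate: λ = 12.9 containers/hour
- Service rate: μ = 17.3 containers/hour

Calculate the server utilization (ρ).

Server utilization: ρ = λ/μ
ρ = 12.9/17.3 = 0.7457
The server is busy 74.57% of the time.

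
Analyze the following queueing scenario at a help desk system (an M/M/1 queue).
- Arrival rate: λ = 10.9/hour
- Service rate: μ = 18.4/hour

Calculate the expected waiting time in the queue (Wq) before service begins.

First, compute utilization: ρ = λ/μ = 10.9/18.4 = 0.5924
For M/M/1: Wq = λ/(μ(μ-λ))
Wq = 10.9/(18.4 × (18.4-10.9))
Wq = 10.9/(18.4 × 7.50)
Wq = 0.07899 hours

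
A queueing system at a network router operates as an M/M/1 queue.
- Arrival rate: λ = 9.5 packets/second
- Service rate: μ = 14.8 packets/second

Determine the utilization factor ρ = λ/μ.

Server utilization: ρ = λ/μ
ρ = 9.5/14.8 = 0.6419
The server is busy 64.19% of the time.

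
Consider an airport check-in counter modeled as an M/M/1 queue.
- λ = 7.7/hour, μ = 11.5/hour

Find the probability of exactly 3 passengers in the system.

ρ = λ/μ = 7.7/11.5 = 0.6696
P(n) = (1-ρ)ρⁿ
P(3) = (1-0.6696) × 0.6696^3
P(3) = 0.3304 × 0.3002
P(3) = 0.09919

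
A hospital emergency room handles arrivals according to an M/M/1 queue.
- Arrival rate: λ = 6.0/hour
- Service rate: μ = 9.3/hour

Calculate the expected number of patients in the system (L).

ρ = λ/μ = 6.0/9.3 = 0.6452
For M/M/1: L = λ/(μ-λ)
L = 6.0/(9.3-6.0) = 6.0/3.30
L = 1.8182 patients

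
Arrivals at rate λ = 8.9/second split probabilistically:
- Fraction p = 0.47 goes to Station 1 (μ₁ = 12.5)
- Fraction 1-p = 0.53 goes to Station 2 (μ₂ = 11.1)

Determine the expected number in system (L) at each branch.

Effective rates: λ₁ = 8.9×0.47 = 4.183, λ₂ = 8.9×0.53 = 4.717
Station 1: ρ₁ = 4.183/12.5 = 0.3346, L₁ = ρ₁/(1-ρ₁) = 0.3346/(1-0.3346) = 0.5029
Station 2: ρ₂ = 4.717/11.1 = 0.42495, L₂ = ρ₂/(1-ρ₂) = 0.42495/(1-0.42495) = 0.7390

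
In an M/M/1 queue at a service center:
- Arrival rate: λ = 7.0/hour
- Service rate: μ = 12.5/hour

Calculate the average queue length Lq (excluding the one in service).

ρ = λ/μ = 7.0/12.5 = 0.5600
For M/M/1: Lq = λ²/(μ(μ-λ))
Lq = 49.00/(12.5 × 5.50)
Lq = 0.7127 customers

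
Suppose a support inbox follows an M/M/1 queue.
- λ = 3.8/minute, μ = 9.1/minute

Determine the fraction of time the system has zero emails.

ρ = λ/μ = 3.8/9.1 = 0.4176
P(0) = 1 - ρ = 1 - 0.4176 = 0.5824
The server is idle 58.24% of the time.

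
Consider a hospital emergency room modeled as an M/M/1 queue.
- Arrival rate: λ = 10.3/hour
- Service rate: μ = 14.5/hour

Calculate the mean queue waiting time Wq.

First, compute utilization: ρ = λ/μ = 10.3/14.5 = 0.7103
For M/M/1: Wq = λ/(μ(μ-λ))
Wq = 10.3/(14.5 × (14.5-10.3))
Wq = 10.3/(14.5 × 4.20)
Wq = 0.1691 hours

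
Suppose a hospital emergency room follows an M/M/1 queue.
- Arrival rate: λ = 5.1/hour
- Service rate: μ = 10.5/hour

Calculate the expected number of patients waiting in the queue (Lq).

ρ = λ/μ = 5.1/10.5 = 0.4857
For M/M/1: Lq = λ²/(μ(μ-λ))
Lq = 26.01/(10.5 × 5.40)
Lq = 0.4587 patients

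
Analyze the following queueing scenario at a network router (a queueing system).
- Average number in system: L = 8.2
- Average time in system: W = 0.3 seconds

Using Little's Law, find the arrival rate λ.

Little's Law: L = λW, so λ = L/W
λ = 8.2/0.3 = 27.3333 packets/second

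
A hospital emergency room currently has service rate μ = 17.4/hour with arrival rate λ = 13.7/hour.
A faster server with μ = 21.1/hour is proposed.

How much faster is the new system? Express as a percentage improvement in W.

System 1: ρ₁ = 13.7/17.4 = 0.7874, W₁ = 1/(17.4-13.7) = 0.27027
System 2: ρ₂ = 13.7/21.1 = 0.6493, W₂ = 1/(21.1-13.7) = 0.13514
Improvement: (W₁-W₂)/W₁ = (0.27027-0.13514)/0.27027 = 50.00%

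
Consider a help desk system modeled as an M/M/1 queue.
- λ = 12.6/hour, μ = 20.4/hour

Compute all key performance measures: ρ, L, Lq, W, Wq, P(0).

Step 1: ρ = λ/μ = 12.6/20.4 = 0.6176
Step 2: L = λ/(μ-λ) = 12.6/7.80 = 1.6154
Step 3: Lq = λ²/(μ(μ-λ)) = 158.76/(20.4×7.80) = 0.9977
Step 4: W = 1/(μ-λ) = 1/7.80 = 0.12821
Step 5: Wq = λ/(μ(μ-λ)) = 12.6/(20.4×7.80) = 0.07919
Step 6: P(0) = 1-ρ = 0.3824
Verify: L = λW = 12.6×0.12821 = 1.6154 ✔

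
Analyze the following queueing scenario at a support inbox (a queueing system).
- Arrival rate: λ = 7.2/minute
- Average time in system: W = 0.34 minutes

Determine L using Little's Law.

Little's Law: L = λW
L = 7.2 × 0.34 = 2.4480 emails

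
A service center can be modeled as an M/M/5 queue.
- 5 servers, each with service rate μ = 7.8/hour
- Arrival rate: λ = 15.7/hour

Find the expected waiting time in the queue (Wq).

Traffic intensity: ρ = λ/(cμ) = 15.7/(5×7.8) = 0.4026
Since ρ = 0.4026 < 1, system is stable.
Offered load a = λ/μ = cρ = 15.7/7.8 = 2.0128
P₀ = [ Σₙ₌₀^4 aⁿ/n! + a^5/(5!(1-ρ)) ]⁻¹
Σ = a^0/0! + a^1/1! + a^2/2! + a^3/3! + a^4/4! = 1.00000 + 2.01282 + 2.02572 + 1.35914 + 0.683926 = 7.0816
a^5/(5!(1-ρ)) = 33.0389/(120 × 0.59744) = 0.4608
P₀ = 1/(7.0816 + 0.4608) = 0.1326
Lq = P₀·a^5·ρ / (5!(1-ρ)²) = 0.13258 × 33.0389 × 0.40256 / (120 × 0.35693) = 0.04117
Wq = Lq/λ = 0.04117/15.7 = 0.002622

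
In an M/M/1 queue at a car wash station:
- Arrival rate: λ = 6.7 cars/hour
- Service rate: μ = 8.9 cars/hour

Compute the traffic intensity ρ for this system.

Server utilization: ρ = λ/μ
ρ = 6.7/8.9 = 0.7528
The server is busy 75.28% of the time.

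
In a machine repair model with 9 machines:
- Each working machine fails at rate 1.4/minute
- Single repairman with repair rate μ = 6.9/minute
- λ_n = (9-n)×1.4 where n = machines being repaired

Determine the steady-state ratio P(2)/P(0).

P(2)/P(0) = ∏_{i=0}^{2-1} λ_i/μ_{i+1}
= (9-0)×1.4/6.9 × (9-1)×1.4/6.9
= 2.9641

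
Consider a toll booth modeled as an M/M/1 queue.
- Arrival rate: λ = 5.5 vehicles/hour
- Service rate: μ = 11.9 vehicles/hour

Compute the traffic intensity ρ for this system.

Server utilization: ρ = λ/μ
ρ = 5.5/11.9 = 0.4622
The server is busy 46.22% of the time.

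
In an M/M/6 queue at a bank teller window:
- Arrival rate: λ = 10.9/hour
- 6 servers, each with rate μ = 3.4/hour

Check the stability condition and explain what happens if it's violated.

Stability requires ρ = λ/(cμ) < 1
ρ = 10.9/(6 × 3.4) = 10.9/20.40 = 0.5343
Since 0.5343 < 1, the system is STABLE.
The servers are busy 53.43% of the time.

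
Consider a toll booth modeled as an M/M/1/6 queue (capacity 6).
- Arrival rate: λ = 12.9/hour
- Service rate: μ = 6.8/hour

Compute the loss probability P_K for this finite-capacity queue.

ρ = λ/μ = 12.9/6.8 = 1.89706
P₀ = (1-ρ)/(1-ρ^(K+1)) = (1-1.89706)/(1-1.89706^7) = -0.8971/-87.4235 = 0.01026
P_K = P₀×ρ^K = 0.010261 × 1.89706^6 = 0.010261 × 46.6108 = 0.4783
Blocking probability = 47.83%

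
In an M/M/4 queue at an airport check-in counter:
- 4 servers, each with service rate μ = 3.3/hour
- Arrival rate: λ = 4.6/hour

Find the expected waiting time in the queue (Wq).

Traffic intensity: ρ = λ/(cμ) = 4.6/(4×3.3) = 0.3485
Since ρ = 0.3485 < 1, system is stable.
Offered load a = λ/μ = cρ = 4.6/3.3 = 1.3939
P₀ = [ Σₙ₌₀^3 aⁿ/n! + a^4/(4!(1-ρ)) ]⁻¹
Σ = a^0/0! + a^1/1! + a^2/2! + a^3/3! = 1.0000 + 1.3939 + 0.97153 + 0.45142 = 3.8169
a^4/(4!(1-ρ)) = 3.7755/(24 × 0.6515) = 0.2415
P₀ = 1/(3.8169 + 0.2415) = 0.2464
Lq = P₀·a^4·ρ / (4!(1-ρ)²) = 0.2464 × 3.7755 × 0.3485 / (24 × 0.4245) = 0.03182
Wq = Lq/λ = 0.031824/4.6 = 0.006918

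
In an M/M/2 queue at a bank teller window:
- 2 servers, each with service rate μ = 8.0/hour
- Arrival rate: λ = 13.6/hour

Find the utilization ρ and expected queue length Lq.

Traffic intensity: ρ = λ/(cμ) = 13.6/(2×8.0) = 0.8500
Since ρ = 0.8500 < 1, system is stable.
Offered load a = λ/μ = cρ = 13.6/8.0 = 1.7000
P₀ = [ Σₙ₌₀^1 aⁿ/n! + a^2/(2!(1-ρ)) ]⁻¹
Σ = a^0/0! + a^1/1! = 1.0000 + 1.7000 = 2.7000
a^2/(2!(1-ρ)) = 2.8900/(2 × 0.1500) = 9.6333
P₀ = 1/(2.7000 + 9.6333) = 0.08108
Lq = P₀·a^2·ρ / (2!(1-ρ)²) = 0.08108 × 2.8900 × 0.8500 / (2 × 0.02250) = 4.4261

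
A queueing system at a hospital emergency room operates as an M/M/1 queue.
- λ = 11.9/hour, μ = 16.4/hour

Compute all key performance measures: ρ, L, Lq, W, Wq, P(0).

Step 1: ρ = λ/μ = 11.9/16.4 = 0.7256
Step 2: L = λ/(μ-λ) = 11.9/4.50 = 2.6444
Step 3: Lq = λ²/(μ(μ-λ)) = 141.61/(16.4×4.50) = 1.9188
Step 4: W = 1/(μ-λ) = 1/4.50 = 0.22222
Step 5: Wq = λ/(μ(μ-λ)) = 11.9/(16.4×4.50) = 0.1612
Step 6: P(0) = 1-ρ = 0.2744
Verify: L = λW = 11.9×0.22222 = 2.6444 ✔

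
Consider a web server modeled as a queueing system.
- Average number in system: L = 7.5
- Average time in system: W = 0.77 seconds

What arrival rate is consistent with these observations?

Little's Law: L = λW, so λ = L/W
λ = 7.5/0.77 = 9.7403 requests/second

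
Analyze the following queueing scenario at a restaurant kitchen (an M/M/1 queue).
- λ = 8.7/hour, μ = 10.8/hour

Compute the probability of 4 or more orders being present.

ρ = λ/μ = 8.7/10.8 = 0.80556
P(N ≥ n) = ρⁿ
P(N ≥ 4) = 0.80556^4
P(N ≥ 4) = 0.4211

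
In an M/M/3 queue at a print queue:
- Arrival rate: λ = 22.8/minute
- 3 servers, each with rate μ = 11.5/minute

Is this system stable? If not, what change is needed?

Stability requires ρ = λ/(cμ) < 1
ρ = 22.8/(3 × 11.5) = 22.8/34.50 = 0.6609
Since 0.6609 < 1, the system is STABLE.
The servers are busy 66.09% of the time.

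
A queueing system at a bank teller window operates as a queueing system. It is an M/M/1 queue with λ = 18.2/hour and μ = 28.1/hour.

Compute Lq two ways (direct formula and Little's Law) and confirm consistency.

Method 1 (direct): Lq = λ²/(μ(μ-λ)) = 331.24/(28.1 × 9.90) = 1.1907

Method 2 (Little's Law):
W = 1/(μ-λ) = 1/9.90 = 0.10101
Wq = W - 1/μ = 0.10101 - 0.035587 = 0.065423
Lq = λWq = 18.2 × 0.065423 = 1.1907 ✔ (matches Method 1)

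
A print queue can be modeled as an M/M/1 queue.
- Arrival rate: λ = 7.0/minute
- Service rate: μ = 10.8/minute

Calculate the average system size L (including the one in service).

ρ = λ/μ = 7.0/10.8 = 0.6481
For M/M/1: L = λ/(μ-λ)
L = 7.0/(10.8-7.0) = 7.0/3.80
L = 1.8421 jobs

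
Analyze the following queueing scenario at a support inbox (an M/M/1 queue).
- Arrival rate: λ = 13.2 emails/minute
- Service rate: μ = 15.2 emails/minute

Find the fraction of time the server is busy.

Server utilization: ρ = λ/μ
ρ = 13.2/15.2 = 0.8684
The server is busy 86.84% of the time.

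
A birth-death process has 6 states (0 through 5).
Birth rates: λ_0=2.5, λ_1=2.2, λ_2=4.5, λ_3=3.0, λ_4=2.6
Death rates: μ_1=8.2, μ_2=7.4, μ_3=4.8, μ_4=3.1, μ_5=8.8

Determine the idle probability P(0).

Ratios P(n)/P(0) = (λ₀···λₙ₋₁)/(μ₁···μₙ):
P(1)/P(0) = (2.5)/(8.2) = 0.3049
P(2)/P(0) = (2.5×2.2)/(8.2×7.4) = 0.09064
P(3)/P(0) = (2.5×2.2×4.5)/(8.2×7.4×4.8) = 0.08497
P(4)/P(0) = (2.5×2.2×4.5×3.0)/(8.2×7.4×4.8×3.1) = 0.08223
P(5)/P(0) = (2.5×2.2×4.5×3.0×2.6)/(8.2×7.4×4.8×3.1×8.8) = 0.02430

Normalization: ∑ P(n) = 1
P(0) × (1.0000 + 0.3049 + 0.09064 + 0.08497 + 0.08223 + 0.02430) = 1
P(0) × 1.5870 = 1
P(0) = 1/1.5870 = 0.6301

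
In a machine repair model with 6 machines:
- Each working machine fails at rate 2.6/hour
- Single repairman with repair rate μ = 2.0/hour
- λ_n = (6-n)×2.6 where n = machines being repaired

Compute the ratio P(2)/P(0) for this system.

P(2)/P(0) = ∏_{i=0}^{2-1} λ_i/μ_{i+1}
= (6-0)×2.6/2.0 × (6-1)×2.6/2.0
= 50.7000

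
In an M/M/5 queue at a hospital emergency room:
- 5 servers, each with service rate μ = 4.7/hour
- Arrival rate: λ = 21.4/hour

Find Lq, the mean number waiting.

Traffic intensity: ρ = λ/(cμ) = 21.4/(5×4.7) = 0.9106
Since ρ = 0.9106 < 1, system is stable.
Offered load a = λ/μ = cρ = 21.4/4.7 = 4.5532
P₀ = [ Σₙ₌₀^4 aⁿ/n! + a^5/(5!(1-ρ)) ]⁻¹
Σ = a^0/0! + a^1/1! + a^2/2! + a^3/3! + a^4/4! = 1.000000 + 4.553191 + 10.36578 + 15.73245 + 17.90822 = 49.5596
a^5/(5!(1-ρ)) = 1956.9493/(120 × 0.0893617) = 182.4933
P₀ = 1/(49.5596 + 182.4933) = 0.004309
Lq = P₀·a^5·ρ / (5!(1-ρ)²) = 0.00430936 × 1956.9493 × 0.910638 / (120 × 0.00798551) = 8.0141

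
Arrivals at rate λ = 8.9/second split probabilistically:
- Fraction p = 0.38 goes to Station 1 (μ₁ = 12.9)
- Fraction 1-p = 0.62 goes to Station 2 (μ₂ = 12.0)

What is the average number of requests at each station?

Effective rates: λ₁ = 8.9×0.38 = 3.382, λ₂ = 8.9×0.62 = 5.518
Station 1: ρ₁ = 3.382/12.9 = 0.26217, L₁ = ρ₁/(1-ρ₁) = 0.26217/(1-0.26217) = 0.3553
Station 2: ρ₂ = 5.518/12.0 = 0.45983, L₂ = ρ₂/(1-ρ₂) = 0.45983/(1-0.45983) = 0.8513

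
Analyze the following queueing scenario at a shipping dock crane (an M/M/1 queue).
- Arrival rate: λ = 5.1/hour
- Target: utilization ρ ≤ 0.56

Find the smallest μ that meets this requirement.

ρ = λ/μ, so μ = λ/ρ
μ ≥ 5.1/0.56 = 9.1071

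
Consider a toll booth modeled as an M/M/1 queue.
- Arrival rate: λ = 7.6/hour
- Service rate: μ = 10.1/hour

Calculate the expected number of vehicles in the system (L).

ρ = λ/μ = 7.6/10.1 = 0.7525
For M/M/1: L = λ/(μ-λ)
L = 7.6/(10.1-7.6) = 7.6/2.50
L = 3.0400 vehicles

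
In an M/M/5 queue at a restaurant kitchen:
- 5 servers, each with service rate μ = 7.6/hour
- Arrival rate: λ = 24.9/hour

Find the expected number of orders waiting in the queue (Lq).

Traffic intensity: ρ = λ/(cμ) = 24.9/(5×7.6) = 0.6553
Since ρ = 0.6553 < 1, system is stable.
Offered load a = λ/μ = cρ = 24.9/7.6 = 3.2763
P₀ = [ Σₙ₌₀^4 aⁿ/n! + a^5/(5!(1-ρ)) ]⁻¹
Σ = a^0/0! + a^1/1! + a^2/2! + a^3/3! + a^4/4! = 1.0000 + 3.2763 + 5.3671 + 5.8615 + 4.8010 = 20.3059
a^5/(5!(1-ρ)) = 377.5103/(120 × 0.344737) = 9.1256
P₀ = 1/(20.3059 + 9.1256) = 0.03398
Lq = P₀·a^5·ρ / (5!(1-ρ)²) = 0.033977 × 377.5103 × 0.65526 / (120 × 0.11884) = 0.5894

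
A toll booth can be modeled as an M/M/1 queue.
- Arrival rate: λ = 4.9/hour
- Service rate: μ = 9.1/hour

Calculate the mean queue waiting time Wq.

First, compute utilization: ρ = λ/μ = 4.9/9.1 = 0.5385
For M/M/1: Wq = λ/(μ(μ-λ))
Wq = 4.9/(9.1 × (9.1-4.9))
Wq = 4.9/(9.1 × 4.20)
Wq = 0.1282 hours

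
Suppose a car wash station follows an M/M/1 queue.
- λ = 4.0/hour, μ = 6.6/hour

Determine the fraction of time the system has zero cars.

ρ = λ/μ = 4.0/6.6 = 0.6061
P(0) = 1 - ρ = 1 - 0.6061 = 0.3939
The server is idle 39.39% of the time.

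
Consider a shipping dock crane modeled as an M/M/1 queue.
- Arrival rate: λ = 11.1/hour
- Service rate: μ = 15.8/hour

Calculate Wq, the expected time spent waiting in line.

First, compute utilization: ρ = λ/μ = 11.1/15.8 = 0.7025
For M/M/1: Wq = λ/(μ(μ-λ))
Wq = 11.1/(15.8 × (15.8-11.1))
Wq = 11.1/(15.8 × 4.70)
Wq = 0.1495 hours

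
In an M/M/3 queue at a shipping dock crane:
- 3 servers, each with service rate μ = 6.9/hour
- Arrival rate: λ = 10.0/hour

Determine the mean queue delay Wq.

Traffic intensity: ρ = λ/(cμ) = 10.0/(3×6.9) = 0.4831
Since ρ = 0.4831 < 1, system is stable.
Offered load a = λ/μ = cρ = 10.0/6.9 = 1.4493
P₀ = [ Σₙ₌₀^2 aⁿ/n! + a^3/(3!(1-ρ)) ]⁻¹
Σ = a^0/0! + a^1/1! + a^2/2! = 1.0000 + 1.4493 + 1.0502 = 3.4995
a^3/(3!(1-ρ)) = 3.0441/(6 × 0.5169) = 0.9815
P₀ = 1/(3.4995 + 0.9815) = 0.2232
Lq = P₀·a^3·ρ / (3!(1-ρ)²) = 0.2232 × 3.0441 × 0.4831 / (6 × 0.2672) = 0.2047
Wq = Lq/λ = 0.2047/10.0 = 0.02047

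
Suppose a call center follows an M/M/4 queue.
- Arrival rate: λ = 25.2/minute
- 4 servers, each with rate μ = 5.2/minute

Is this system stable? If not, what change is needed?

Stability requires ρ = λ/(cμ) < 1
ρ = 25.2/(4 × 5.2) = 25.2/20.80 = 1.2115
Since 1.2115 ≥ 1, the system is UNSTABLE.
Need c > λ/μ = 25.2/5.2 = 4.85.
Minimum servers needed: c = 5.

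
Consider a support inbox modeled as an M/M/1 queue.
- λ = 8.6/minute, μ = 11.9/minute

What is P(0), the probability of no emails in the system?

ρ = λ/μ = 8.6/11.9 = 0.7227
P(0) = 1 - ρ = 1 - 0.7227 = 0.2773
The server is idle 27.73% of the time.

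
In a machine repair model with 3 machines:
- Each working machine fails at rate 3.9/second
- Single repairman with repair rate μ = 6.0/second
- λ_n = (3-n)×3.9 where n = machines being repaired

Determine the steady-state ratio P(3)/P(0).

P(3)/P(0) = ∏_{i=0}^{3-1} λ_i/μ_{i+1}
= (3-0)×3.9/6.0 × (3-1)×3.9/6.0 × (3-2)×3.9/6.0
= 1.6478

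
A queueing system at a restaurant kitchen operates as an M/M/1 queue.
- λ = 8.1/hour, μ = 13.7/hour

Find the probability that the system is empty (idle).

ρ = λ/μ = 8.1/13.7 = 0.5912
P(0) = 1 - ρ = 1 - 0.5912 = 0.4088
The server is idle 40.88% of the time.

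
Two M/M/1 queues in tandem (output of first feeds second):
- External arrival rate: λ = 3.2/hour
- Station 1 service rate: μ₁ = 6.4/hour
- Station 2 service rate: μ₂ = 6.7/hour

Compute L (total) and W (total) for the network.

By Jackson's theorem, each station behaves as independent M/M/1.
Station 1: ρ₁ = 3.2/6.4 = 0.5000, L₁ = ρ₁/(1-ρ₁) = λ/(μ₁-λ) = 3.2/3.20 = 1.0000
Station 2: ρ₂ = 3.2/6.7 = 0.4776, L₂ = ρ₂/(1-ρ₂) = λ/(μ₂-λ) = 3.2/3.50 = 0.9143
Total: L = L₁ + L₂ = 1.0000 + 0.9143 = 1.9143
W = L/λ = 1.9143/3.2 = 0.5982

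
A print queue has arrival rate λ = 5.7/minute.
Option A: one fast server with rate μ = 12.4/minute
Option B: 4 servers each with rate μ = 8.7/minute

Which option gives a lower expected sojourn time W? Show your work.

Option A: single server μ = 12.4 (M/M/1)
  ρ_A = 5.7/12.4 = 0.4597
  W_A = 1/(μ-λ) = 1/(12.4-5.7) = 1/6.70 = 0.1493

Option B: 4 servers μ = 8.7 (M/M/4)
  ρ_B = λ/(cμ) = 5.7/(4×8.7) = 0.1638
  Offered load a = λ/μ = cρ = 5.7/8.7 = 0.6552
  P₀ = [ Σₙ₌₀^3 aⁿ/n! + a^4/(4!(1-ρ)) ]⁻¹
  Σ = a^0/0! + a^1/1! + a^2/2! + a^3/3! = 1.0000 + 0.6552 + 0.2146 + 0.04687 = 1.9167
  a^4/(4!(1-ρ)) = 0.18426/(24 × 0.83621) = 0.009181
  P₀ = 1/(1.91667 + 0.00918116) = 0.5193
  Lq = P₀·a^4·ρ / (4!(1-ρ)²) = 0.51925 × 0.18426 × 0.16379 / (24 × 0.69924) = 0.0009338
  Wq_B = Lq/λ = 0.0009338/5.7 = 0.0001638
  W_B = Wq_B + 1/μ = 0.0001638 + 0.1149 = 0.1151

Since W_B = 0.1151 < W_A = 0.1493, Option B (multiple servers) has the shorter time in system.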